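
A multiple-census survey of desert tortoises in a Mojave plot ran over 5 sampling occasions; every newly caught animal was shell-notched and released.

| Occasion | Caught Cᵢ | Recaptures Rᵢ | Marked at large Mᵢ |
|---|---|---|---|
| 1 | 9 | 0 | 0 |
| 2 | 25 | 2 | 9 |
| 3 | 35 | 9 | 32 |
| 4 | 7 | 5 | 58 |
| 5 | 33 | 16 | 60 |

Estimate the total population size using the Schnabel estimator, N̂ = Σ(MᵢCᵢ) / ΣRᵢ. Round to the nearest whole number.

N ≈ 117

Σ MᵢCᵢ = 0·9 + 9·25 + 32·35 + 58·7 + 60·33 = 0 + 225 + 1120 + 406 + 1980 = 3731
Σ Rᵢ = 0 + 2 + 9 + 5 + 16 = 32
N̂ = 3731 / 32 ≈ 116.6 → 117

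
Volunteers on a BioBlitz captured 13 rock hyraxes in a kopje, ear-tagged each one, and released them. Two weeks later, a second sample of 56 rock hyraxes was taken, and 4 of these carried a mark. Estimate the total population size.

N = (13 × 56) / 4 = 728 / 4 = 182

N = 182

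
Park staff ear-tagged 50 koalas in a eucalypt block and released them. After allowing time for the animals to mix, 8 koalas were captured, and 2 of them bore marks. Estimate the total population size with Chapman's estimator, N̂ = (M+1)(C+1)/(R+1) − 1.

N̂ = (50+1)(8+1)/(2+1) − 1 = 51·9/3 − 1
= 459/3 − 1 = 153 − 1 = 152

N = 152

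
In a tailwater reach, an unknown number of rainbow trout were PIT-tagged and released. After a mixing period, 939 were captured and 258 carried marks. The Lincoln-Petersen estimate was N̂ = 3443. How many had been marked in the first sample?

From N = M·C/R: M = N·R / C = 3443·258 / 939 = 888294 / 939 = 946.

M = 946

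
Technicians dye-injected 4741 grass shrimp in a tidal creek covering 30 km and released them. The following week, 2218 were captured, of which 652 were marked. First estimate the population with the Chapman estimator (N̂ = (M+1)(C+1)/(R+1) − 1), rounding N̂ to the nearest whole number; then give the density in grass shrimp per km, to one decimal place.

N̂ = 4742·2219/653 − 1 = 10522498/653 − 1 ≈ 16113.1 → 16113
Density = N̂ / area = 16113 / 30 ≈ 537.10 → 537.1 per km

density ≈ 537.1 grass shrimp per km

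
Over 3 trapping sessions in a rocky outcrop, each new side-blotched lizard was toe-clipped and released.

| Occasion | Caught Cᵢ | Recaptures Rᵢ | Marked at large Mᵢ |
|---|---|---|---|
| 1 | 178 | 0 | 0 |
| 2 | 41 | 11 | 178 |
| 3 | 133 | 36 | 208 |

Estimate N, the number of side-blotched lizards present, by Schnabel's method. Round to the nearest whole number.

N ≈ 744

Σ MᵢCᵢ = 0·178 + 178·41 + 208·133 = 0 + 7298 + 27664 = 34962
Σ Rᵢ = 0 + 11 + 36 = 47
N̂ = 34962 / 47 ≈ 743.9 → 744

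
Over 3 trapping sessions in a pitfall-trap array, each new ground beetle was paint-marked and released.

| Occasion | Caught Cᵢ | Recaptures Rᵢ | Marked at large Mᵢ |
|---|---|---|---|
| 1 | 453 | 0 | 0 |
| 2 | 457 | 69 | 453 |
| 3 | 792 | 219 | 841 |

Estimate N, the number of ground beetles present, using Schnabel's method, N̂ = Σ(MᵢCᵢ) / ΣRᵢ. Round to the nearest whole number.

N ≈ 3032

Σ MᵢCᵢ = 0·453 + 453·457 + 841·792 = 0 + 207021 + 666072 = 873093
Σ Rᵢ = 0 + 69 + 219 = 288
N̂ = 873093 / 288 ≈ 3031.6 → 3032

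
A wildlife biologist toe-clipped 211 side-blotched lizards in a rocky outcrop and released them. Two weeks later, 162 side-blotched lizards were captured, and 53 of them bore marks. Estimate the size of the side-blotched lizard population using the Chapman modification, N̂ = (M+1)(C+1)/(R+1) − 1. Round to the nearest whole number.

N ≈ 639

N̂ = (211+1)(162+1)/(53+1) − 1 = 212·163/54 − 1
= 34556/54 − 1 ≈ 639.9 − 1 ≈ 638.9 → 639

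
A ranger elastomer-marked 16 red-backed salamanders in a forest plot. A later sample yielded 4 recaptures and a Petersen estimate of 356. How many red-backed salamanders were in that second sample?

C = 89

From N = M·C/R: C = N·R / M = 356·4 / 16 = 1424 / 16 = 89.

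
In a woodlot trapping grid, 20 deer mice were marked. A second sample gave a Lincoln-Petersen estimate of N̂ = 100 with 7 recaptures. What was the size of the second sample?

From N = M·C/R: C = N·R / M = 100·7 / 20 = 700 / 20 = 35.

C = 35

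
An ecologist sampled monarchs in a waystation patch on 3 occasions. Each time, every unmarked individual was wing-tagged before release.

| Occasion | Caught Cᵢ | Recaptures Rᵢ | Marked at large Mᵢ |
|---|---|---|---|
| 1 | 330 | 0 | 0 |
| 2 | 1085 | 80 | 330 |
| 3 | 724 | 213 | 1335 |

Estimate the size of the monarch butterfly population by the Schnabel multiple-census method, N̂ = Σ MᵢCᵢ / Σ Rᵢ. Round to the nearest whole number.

Σ MᵢCᵢ = 0·330 + 330·1085 + 1335·724 = 0 + 358050 + 966540 = 1324590
Σ Rᵢ = 0 + 80 + 213 = 293
N̂ = 1324590 / 293 ≈ 4520.8 → 4521

N ≈ 4521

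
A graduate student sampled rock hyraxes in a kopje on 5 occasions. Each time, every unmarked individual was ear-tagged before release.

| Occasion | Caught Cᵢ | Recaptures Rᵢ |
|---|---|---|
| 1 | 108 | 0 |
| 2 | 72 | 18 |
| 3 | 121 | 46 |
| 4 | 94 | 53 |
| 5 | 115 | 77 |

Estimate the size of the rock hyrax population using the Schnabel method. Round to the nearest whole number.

Marked at large before each occasion: Mᵢ = Σⱼ<ᵢ (Cⱼ − Rⱼ) → M1=0, M2=108, M3=162, M4=237, M5=278
Σ MᵢCᵢ = 0·108 + 108·72 + 162·121 + 237·94 + 278·115 = 0 + 7776 + 19602 + 22278 + 31970 = 81626
Σ Rᵢ = 0 + 18 + 46 + 53 + 77 = 194
N̂ = 81626 / 194 ≈ 420.8 → 421

N ≈ 421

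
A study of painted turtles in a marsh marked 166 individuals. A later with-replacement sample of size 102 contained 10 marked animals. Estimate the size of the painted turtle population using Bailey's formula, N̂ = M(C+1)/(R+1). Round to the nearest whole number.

N̂ = 166·(102+1)/(10+1) = 166·103/11 = 17098/11 ≈ 1554.4 → 1554

N ≈ 1554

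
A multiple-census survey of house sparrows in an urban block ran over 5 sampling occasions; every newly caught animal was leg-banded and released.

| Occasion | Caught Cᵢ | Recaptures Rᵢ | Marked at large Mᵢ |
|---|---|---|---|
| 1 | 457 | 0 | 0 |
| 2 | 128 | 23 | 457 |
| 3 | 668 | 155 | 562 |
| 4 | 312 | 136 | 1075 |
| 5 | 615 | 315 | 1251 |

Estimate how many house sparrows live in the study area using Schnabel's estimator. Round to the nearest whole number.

N ≈ 2446

Σ MᵢCᵢ = 0·457 + 457·128 + 562·668 + 1075·312 + 1251·615 = 0 + 58496 + 375416 + 335400 + 769365 = 1538677
Σ Rᵢ = 0 + 23 + 155 + 136 + 315 = 629
N̂ = 1538677 / 629 ≈ 2446.2 → 2446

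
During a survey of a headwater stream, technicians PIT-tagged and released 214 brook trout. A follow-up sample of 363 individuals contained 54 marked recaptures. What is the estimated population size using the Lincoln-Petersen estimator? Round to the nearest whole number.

N ≈ 1439

N = (214 × 363) / 54 = 77682 / 54 ≈ 1438.6 → 1439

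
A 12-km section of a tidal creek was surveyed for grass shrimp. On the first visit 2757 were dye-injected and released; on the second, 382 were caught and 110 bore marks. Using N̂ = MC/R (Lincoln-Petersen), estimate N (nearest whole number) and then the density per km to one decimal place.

density ≈ 797.8 grass shrimp per km

N̂ = 2757·382/110 = 1053174/110 ≈ 9574.3 → 9574
Density = N̂ / area = 9574 / 12 ≈ 797.83 → 797.8 per km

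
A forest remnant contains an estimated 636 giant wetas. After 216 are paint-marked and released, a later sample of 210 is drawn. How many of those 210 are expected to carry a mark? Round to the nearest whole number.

The marked fraction of the population is 216/636, so in a sample of 210 expect C·(M/N) marked.
E[R] = 216 × 210 / 636 = 45360 / 636 ≈ 71.3 → 71

expected recaptures ≈ 71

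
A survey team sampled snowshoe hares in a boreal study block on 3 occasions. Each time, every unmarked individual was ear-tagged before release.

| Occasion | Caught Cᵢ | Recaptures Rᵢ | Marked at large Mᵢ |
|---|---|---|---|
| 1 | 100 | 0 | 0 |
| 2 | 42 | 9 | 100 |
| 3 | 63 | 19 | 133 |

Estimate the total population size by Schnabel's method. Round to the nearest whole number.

N ≈ 449

Σ MᵢCᵢ = 0·100 + 100·42 + 133·63 = 0 + 4200 + 8379 = 12579
Σ Rᵢ = 0 + 9 + 19 = 28
N̂ = 12579 / 28 ≈ 449.2 → 449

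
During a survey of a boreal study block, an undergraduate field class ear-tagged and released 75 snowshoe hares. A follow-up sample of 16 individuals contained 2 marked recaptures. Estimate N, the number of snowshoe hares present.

N = 600

N = (75 × 16) / 2 = 1200 / 2 = 600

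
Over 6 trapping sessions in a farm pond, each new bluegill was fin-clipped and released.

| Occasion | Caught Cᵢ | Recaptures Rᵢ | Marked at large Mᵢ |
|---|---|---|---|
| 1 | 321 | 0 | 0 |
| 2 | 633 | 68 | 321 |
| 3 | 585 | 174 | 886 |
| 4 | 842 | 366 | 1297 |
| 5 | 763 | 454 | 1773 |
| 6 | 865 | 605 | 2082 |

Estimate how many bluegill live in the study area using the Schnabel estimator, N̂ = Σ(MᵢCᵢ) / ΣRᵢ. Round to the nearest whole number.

N ≈ 2980

Σ MᵢCᵢ = 0·321 + 321·633 + 886·585 + 1297·842 + 1773·763 + 2082·865 = 0 + 203193 + 518310 + 1092074 + 1352799 + 1800930 = 4967306
Σ Rᵢ = 0 + 68 + 174 + 366 + 454 + 605 = 1667
N̂ = 4967306 / 1667 ≈ 2979.8 → 2980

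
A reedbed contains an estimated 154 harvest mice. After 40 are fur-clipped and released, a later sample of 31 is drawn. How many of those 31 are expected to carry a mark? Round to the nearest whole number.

expected recaptures ≈ 8

The marked fraction of the population is 40/154, so in a sample of 31 expect C·(M/N) marked.
E[R] = 40 × 31 / 154 = 1240 / 154 ≈ 8.1 → 8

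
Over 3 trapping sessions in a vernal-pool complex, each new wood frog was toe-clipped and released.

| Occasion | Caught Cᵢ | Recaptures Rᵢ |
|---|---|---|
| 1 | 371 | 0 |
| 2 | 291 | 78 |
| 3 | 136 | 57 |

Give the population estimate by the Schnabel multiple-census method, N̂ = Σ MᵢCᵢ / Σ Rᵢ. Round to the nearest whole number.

Marked at large before each occasion: Mᵢ = Σⱼ<ᵢ (Cⱼ − Rⱼ) → M1=0, M2=371, M3=584
Σ MᵢCᵢ = 0·371 + 371·291 + 584·136 = 0 + 107961 + 79424 = 187385
Σ Rᵢ = 0 + 78 + 57 = 135
N̂ = 187385 / 135 ≈ 1388.0 → 1388

N ≈ 1388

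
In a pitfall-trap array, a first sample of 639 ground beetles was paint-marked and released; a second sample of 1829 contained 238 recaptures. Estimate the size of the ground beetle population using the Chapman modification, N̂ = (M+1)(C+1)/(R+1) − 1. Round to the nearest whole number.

N̂ = (639+1)(1829+1)/(238+1) − 1 = 640·1830/239 − 1
= 1171200/239 − 1 ≈ 4900.4 − 1 ≈ 4899.4 → 4899

N ≈ 4899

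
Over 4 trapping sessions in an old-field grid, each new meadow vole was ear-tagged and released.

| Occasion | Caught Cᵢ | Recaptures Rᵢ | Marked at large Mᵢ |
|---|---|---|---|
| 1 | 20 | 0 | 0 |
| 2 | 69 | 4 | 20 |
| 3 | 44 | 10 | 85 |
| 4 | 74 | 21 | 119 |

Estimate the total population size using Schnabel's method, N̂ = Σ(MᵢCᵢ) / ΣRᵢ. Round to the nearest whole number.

Σ MᵢCᵢ = 0·20 + 20·69 + 85·44 + 119·74 = 0 + 1380 + 3740 + 8806 = 13926
Σ Rᵢ = 0 + 4 + 10 + 21 = 35
N̂ = 13926 / 35 ≈ 397.9 → 398

N ≈ 398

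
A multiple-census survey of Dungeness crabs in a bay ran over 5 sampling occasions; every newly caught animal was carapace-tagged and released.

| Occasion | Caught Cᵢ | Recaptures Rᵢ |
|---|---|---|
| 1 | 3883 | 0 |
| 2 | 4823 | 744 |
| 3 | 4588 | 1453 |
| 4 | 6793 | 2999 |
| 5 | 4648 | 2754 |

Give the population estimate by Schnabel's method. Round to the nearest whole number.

N ≈ 25,139

Marked at large before each occasion: Mᵢ = Σⱼ<ᵢ (Cⱼ − Rⱼ) → M1=0, M2=3883, M3=7962, M4=11097, M5=14891
Σ MᵢCᵢ = 0·3883 + 3883·4823 + 7962·4588 + 11097·6793 + 14891·4648 = 0 + 18727709 + 36529656 + 75381921 + 69213368 = 199852654
Σ Rᵢ = 0 + 744 + 1453 + 2999 + 2754 = 7950
N̂ = 199852654 / 7950 ≈ 25138.7 → 25139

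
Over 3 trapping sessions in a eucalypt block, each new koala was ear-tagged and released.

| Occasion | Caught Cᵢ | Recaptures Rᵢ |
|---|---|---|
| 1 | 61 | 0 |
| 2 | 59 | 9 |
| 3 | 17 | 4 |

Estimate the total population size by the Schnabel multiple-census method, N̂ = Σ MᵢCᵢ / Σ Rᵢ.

Marked at large before each occasion: Mᵢ = Σⱼ<ᵢ (Cⱼ − Rⱼ) → M1=0, M2=61, M3=111
Σ MᵢCᵢ = 0·61 + 61·59 + 111·17 = 0 + 3599 + 1887 = 5486
Σ Rᵢ = 0 + 9 + 4 = 13
N̂ = 5486 / 13 = 422

N = 422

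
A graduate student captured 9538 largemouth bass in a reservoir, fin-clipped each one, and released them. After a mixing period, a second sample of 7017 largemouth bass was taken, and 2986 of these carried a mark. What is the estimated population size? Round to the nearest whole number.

N ≈ 22,414

N = (9538 × 7017) / 2986 = 66928146 / 2986 ≈ 22414.0 → 22414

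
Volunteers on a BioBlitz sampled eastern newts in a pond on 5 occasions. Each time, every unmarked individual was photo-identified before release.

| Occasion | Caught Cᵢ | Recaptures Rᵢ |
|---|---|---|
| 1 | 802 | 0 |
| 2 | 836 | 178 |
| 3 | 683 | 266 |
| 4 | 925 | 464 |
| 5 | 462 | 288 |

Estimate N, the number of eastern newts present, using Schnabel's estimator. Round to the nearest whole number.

Marked at large before each occasion: Mᵢ = Σⱼ<ᵢ (Cⱼ − Rⱼ) → M1=0, M2=802, M3=1460, M4=1877, M5=2338
Σ MᵢCᵢ = 0·802 + 802·836 + 1460·683 + 1877·925 + 2338·462 = 0 + 670472 + 997180 + 1736225 + 1080156 = 4484033
Σ Rᵢ = 0 + 178 + 266 + 464 + 288 = 1196
N̂ = 4484033 / 1196 ≈ 3749.2 → 3749

N ≈ 3749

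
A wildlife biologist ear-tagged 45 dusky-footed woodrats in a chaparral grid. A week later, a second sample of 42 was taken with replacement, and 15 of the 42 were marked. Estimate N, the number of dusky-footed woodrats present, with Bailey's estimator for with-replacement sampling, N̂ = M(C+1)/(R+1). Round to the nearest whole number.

N ≈ 121

N̂ = 45·(42+1)/(15+1) = 45·43/16 = 1935/16 ≈ 120.9 → 121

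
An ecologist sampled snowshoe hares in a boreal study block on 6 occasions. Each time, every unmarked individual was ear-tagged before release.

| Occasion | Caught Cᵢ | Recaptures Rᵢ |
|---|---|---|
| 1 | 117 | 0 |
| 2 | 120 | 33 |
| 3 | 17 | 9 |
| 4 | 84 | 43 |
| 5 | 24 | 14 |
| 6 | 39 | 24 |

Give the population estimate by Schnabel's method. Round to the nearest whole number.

Marked at large before each occasion: Mᵢ = Σⱼ<ᵢ (Cⱼ − Rⱼ) → M1=0, M2=117, M3=204, M4=212, M5=253, M6=263
Σ MᵢCᵢ = 0·117 + 117·120 + 204·17 + 212·84 + 253·24 + 263·39 = 0 + 14040 + 3468 + 17808 + 6072 + 10257 = 51645
Σ Rᵢ = 0 + 33 + 9 + 43 + 14 + 24 = 123
N̂ = 51645 / 123 ≈ 419.9 → 420

N ≈ 420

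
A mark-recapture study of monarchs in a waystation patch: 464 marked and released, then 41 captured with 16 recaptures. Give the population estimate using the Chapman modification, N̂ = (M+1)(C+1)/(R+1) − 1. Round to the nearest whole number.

N ≈ 1148

N̂ = (464+1)(41+1)/(16+1) − 1 = 465·42/17 − 1
= 19530/17 − 1 ≈ 1148.8 − 1 ≈ 1147.8 → 1148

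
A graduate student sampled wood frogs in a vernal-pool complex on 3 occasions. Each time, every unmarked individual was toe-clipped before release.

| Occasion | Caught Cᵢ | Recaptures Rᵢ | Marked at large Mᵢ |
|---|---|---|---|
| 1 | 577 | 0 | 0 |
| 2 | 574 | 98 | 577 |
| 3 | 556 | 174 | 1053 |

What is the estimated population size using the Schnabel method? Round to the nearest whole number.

N ≈ 3370

Σ MᵢCᵢ = 0·577 + 577·574 + 1053·556 = 0 + 331198 + 585468 = 916666
Σ Rᵢ = 0 + 98 + 174 = 272
N̂ = 916666 / 272 ≈ 3370.1 → 3370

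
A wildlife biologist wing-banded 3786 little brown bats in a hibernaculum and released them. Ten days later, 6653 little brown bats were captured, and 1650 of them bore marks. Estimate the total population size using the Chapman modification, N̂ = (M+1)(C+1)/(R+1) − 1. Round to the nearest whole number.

N̂ = (3786+1)(6653+1)/(1650+1) − 1 = 3787·6654/1651 − 1
= 25198698/1651 − 1 ≈ 15262.7 − 1 ≈ 15261.7 → 15262

N ≈ 15,262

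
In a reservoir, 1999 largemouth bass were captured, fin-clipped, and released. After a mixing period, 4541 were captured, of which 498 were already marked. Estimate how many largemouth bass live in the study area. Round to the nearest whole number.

N ≈ 18,228

The marked fraction in the recapture sample should equal the marked fraction in the population: 498/4541 = 1999/N.
N = (1999 × 4541) / 498 = 9077459 / 498 ≈ 18227.8 → 18228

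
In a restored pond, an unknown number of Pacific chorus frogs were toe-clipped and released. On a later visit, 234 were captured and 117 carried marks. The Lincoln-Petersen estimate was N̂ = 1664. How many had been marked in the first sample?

M = 832

From N = M·C/R: M = N·R / C = 1664·117 / 234 = 194688 / 234 = 832.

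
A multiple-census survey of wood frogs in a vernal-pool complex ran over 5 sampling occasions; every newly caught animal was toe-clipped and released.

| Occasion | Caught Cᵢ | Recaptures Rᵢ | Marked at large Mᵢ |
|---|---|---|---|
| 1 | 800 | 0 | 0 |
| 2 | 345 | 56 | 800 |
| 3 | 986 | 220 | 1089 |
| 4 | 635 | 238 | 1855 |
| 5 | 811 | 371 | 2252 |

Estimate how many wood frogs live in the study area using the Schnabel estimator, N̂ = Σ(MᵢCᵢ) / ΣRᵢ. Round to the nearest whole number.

N ≈ 4920

Σ MᵢCᵢ = 0·800 + 800·345 + 1089·986 + 1855·635 + 2252·811 = 0 + 276000 + 1073754 + 1177925 + 1826372 = 4354051
Σ Rᵢ = 0 + 56 + 220 + 238 + 371 = 885
N̂ = 4354051 / 885 ≈ 4919.8 → 4920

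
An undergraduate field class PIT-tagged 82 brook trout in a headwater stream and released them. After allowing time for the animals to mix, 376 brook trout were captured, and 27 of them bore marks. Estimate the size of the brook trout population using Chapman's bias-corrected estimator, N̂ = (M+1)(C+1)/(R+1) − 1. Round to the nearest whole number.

N ≈ 1117

N̂ = (82+1)(376+1)/(27+1) − 1 = 83·377/28 − 1
= 31291/28 − 1 ≈ 1117.5 − 1 ≈ 1116.5 → 1117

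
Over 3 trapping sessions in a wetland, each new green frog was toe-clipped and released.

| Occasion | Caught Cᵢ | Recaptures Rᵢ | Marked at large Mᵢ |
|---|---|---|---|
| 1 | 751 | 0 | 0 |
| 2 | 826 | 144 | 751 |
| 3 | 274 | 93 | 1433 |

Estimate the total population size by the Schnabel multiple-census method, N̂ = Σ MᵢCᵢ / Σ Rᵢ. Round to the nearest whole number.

N ≈ 4274

Σ MᵢCᵢ = 0·751 + 751·826 + 1433·274 = 0 + 620326 + 392642 = 1012968
Σ Rᵢ = 0 + 144 + 93 = 237
N̂ = 1012968 / 237 ≈ 4274.1 → 4274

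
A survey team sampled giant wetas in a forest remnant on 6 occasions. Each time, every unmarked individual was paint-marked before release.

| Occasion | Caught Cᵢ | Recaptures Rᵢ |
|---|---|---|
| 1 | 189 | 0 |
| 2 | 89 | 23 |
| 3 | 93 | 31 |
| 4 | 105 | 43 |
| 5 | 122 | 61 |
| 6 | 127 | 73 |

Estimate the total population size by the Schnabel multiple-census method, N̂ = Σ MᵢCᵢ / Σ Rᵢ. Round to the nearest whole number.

Marked at large before each occasion: Mᵢ = Σⱼ<ᵢ (Cⱼ − Rⱼ) → M1=0, M2=189, M3=255, M4=317, M5=379, M6=440
Σ MᵢCᵢ = 0·189 + 189·89 + 255·93 + 317·105 + 379·122 + 440·127 = 0 + 16821 + 23715 + 33285 + 46238 + 55880 = 175939
Σ Rᵢ = 0 + 23 + 31 + 43 + 61 + 73 = 231
N̂ = 175939 / 231 ≈ 761.6 → 762

N ≈ 762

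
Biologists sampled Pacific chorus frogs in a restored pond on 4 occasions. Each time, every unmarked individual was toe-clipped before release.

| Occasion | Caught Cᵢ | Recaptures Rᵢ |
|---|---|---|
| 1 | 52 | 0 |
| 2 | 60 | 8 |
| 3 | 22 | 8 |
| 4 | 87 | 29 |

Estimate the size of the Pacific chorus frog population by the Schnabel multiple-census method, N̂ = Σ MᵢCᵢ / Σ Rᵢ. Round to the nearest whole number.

N ≈ 348

Marked at large before each occasion: Mᵢ = Σⱼ<ᵢ (Cⱼ − Rⱼ) → M1=0, M2=52, M3=104, M4=118
Σ MᵢCᵢ = 0·52 + 52·60 + 104·22 + 118·87 = 0 + 3120 + 2288 + 10266 = 15674
Σ Rᵢ = 0 + 8 + 8 + 29 = 45
N̂ = 15674 / 45 ≈ 348.3 → 348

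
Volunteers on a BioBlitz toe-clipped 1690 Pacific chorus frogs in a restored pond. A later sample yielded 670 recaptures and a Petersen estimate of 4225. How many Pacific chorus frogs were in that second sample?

From N = M·C/R: C = N·R / M = 4225·670 / 1690 = 2830750 / 1690 = 1675.

C = 1675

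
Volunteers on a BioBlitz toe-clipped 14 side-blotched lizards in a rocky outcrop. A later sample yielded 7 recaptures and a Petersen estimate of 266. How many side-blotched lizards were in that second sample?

C = 133

From N = M·C/R: C = N·R / M = 266·7 / 14 = 1862 / 14 = 133.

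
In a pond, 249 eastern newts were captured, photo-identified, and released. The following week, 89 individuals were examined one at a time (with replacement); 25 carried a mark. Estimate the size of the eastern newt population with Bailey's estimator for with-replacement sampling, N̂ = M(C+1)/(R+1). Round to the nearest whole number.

N ≈ 862

N̂ = 249·(89+1)/(25+1) = 249·90/26 = 22410/26 ≈ 861.9 → 862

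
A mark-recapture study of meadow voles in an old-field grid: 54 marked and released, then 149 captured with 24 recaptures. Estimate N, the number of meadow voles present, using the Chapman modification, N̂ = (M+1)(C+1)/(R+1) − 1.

N̂ = (54+1)(149+1)/(24+1) − 1 = 55·150/25 − 1
= 8250/25 − 1 = 330 − 1 = 329

N = 329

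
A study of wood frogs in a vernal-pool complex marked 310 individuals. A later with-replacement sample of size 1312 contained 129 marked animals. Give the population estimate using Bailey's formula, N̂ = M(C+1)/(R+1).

N̂ = 310·(1312+1)/(129+1) = 310·1313/130 = 407030/130 = 3131

N = 3131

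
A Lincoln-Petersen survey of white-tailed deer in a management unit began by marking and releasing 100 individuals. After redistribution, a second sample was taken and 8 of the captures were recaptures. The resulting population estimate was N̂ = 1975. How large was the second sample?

From N = M·C/R: C = N·R / M = 1975·8 / 100 = 15800 / 100 = 158.

C = 158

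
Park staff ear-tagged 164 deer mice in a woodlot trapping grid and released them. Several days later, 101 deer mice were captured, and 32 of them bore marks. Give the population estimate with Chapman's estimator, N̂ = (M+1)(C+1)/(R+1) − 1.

N = 509

N̂ = (164+1)(101+1)/(32+1) − 1 = 165·102/33 − 1
= 16830/33 − 1 = 510 − 1 = 509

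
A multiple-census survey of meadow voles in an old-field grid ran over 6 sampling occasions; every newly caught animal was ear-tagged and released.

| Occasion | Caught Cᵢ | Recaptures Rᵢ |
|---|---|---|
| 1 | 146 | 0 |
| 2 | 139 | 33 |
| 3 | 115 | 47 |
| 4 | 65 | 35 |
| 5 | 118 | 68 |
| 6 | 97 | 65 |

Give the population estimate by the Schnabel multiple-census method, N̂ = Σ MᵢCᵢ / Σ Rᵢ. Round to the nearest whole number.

N ≈ 606

Marked at large before each occasion: Mᵢ = Σⱼ<ᵢ (Cⱼ − Rⱼ) → M1=0, M2=146, M3=252, M4=320, M5=350, M6=400
Σ MᵢCᵢ = 0·146 + 146·139 + 252·115 + 320·65 + 350·118 + 400·97 = 0 + 20294 + 28980 + 20800 + 41300 + 38800 = 150174
Σ Rᵢ = 0 + 33 + 47 + 35 + 68 + 65 = 248
N̂ = 150174 / 248 ≈ 605.5 → 606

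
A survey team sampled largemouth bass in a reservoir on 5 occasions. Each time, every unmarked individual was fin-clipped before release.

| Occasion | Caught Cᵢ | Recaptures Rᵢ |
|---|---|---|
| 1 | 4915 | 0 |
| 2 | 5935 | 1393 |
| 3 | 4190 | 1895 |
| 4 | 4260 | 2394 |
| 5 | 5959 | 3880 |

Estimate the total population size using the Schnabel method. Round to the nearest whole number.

N ≈ 20,917

Marked at large before each occasion: Mᵢ = Σⱼ<ᵢ (Cⱼ − Rⱼ) → M1=0, M2=4915, M3=9457, M4=11752, M5=13618
Σ MᵢCᵢ = 0·4915 + 4915·5935 + 9457·4190 + 11752·4260 + 13618·5959 = 0 + 29170525 + 39624830 + 50063520 + 81149662 = 200008537
Σ Rᵢ = 0 + 1393 + 1895 + 2394 + 3880 = 9562
N̂ = 200008537 / 9562 ≈ 20917.0 → 20917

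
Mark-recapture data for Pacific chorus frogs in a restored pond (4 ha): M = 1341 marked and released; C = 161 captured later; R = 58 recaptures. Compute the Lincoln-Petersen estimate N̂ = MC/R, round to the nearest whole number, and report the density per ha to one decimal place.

N̂ = 1341·161/58 = 215901/58 ≈ 3722.4 → 3722
Density = N̂ / area = 3722 / 4 ≈ 930.50 → 930.5 per ha

density ≈ 930.5 Pacific chorus frogs per ha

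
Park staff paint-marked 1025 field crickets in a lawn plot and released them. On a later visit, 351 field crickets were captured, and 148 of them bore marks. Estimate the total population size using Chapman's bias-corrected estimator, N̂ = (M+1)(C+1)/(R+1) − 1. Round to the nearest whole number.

N ≈ 2423

N̂ = (1025+1)(351+1)/(148+1) − 1 = 1026·352/149 − 1
= 361152/149 − 1 ≈ 2423.8 − 1 ≈ 2422.8 → 2423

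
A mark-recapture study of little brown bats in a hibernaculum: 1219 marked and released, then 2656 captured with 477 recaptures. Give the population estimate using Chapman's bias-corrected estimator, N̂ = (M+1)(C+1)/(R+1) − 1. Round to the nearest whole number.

N ≈ 6780

N̂ = (1219+1)(2656+1)/(477+1) − 1 = 1220·2657/478 − 1
= 3241540/478 − 1 ≈ 6781.46 − 1 ≈ 6780.46 → 6780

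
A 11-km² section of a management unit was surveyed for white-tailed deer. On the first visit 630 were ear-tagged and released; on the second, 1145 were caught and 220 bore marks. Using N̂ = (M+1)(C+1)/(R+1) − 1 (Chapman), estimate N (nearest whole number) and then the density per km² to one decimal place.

N̂ = 631·1146/221 − 1 = 723126/221 − 1 ≈ 3271.1 → 3271
Density = N̂ / area = 3271 / 11 ≈ 297.36 → 297.4 per km²

density ≈ 297.4 white-tailed deer per km²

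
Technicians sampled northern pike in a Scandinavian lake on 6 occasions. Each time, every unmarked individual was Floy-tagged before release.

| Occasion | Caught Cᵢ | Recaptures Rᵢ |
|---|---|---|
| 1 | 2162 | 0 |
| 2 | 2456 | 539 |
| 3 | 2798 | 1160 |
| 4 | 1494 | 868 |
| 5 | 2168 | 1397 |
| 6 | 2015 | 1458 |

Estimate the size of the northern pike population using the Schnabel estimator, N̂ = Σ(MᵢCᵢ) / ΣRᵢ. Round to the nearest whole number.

Marked at large before each occasion: Mᵢ = Σⱼ<ᵢ (Cⱼ − Rⱼ) → M1=0, M2=2162, M3=4079, M4=5717, M5=6343, M6=7114
Σ MᵢCᵢ = 0·2162 + 2162·2456 + 4079·2798 + 5717·1494 + 6343·2168 + 7114·2015 = 0 + 5309872 + 11413042 + 8541198 + 13751624 + 14334710 = 53350446
Σ Rᵢ = 0 + 539 + 1160 + 868 + 1397 + 1458 = 5422
N̂ = 53350446 / 5422 ≈ 9839.6 → 9840

N ≈ 9840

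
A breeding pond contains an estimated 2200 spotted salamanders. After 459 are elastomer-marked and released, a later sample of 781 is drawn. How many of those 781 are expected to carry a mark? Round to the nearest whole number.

The marked fraction of the population is 459/2200, so in a sample of 781 expect C·(M/N) marked.
E[R] = 459 × 781 / 2200 = 358479 / 2200 ≈ 162.9 → 163

expected recaptures ≈ 163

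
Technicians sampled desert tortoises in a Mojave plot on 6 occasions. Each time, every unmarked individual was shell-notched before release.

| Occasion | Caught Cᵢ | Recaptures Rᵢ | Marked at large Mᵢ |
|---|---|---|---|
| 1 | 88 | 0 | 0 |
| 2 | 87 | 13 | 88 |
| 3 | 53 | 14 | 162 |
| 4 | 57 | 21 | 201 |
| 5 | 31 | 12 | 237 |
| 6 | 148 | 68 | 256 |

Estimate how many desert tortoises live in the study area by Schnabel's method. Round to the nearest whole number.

N ≈ 570

Σ MᵢCᵢ = 0·88 + 88·87 + 162·53 + 201·57 + 237·31 + 256·148 = 0 + 7656 + 8586 + 11457 + 7347 + 37888 = 72934
Σ Rᵢ = 0 + 13 + 14 + 21 + 12 + 68 = 128
N̂ = 72934 / 128 ≈ 569.8 → 570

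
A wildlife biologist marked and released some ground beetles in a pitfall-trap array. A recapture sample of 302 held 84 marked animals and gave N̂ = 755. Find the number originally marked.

From N = M·C/R: M = N·R / C = 755·84 / 302 = 63420 / 302 = 210.

M = 210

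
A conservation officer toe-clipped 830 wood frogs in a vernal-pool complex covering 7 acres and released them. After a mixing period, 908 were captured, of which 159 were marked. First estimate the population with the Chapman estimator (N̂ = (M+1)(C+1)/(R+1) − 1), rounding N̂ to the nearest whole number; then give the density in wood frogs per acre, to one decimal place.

N̂ = 831·909/160 − 1 = 755379/160 − 1 ≈ 4720.1 → 4720
Density = N̂ / area = 4720 / 7 ≈ 674.29 → 674.3 per acre

density ≈ 674.3 wood frogs per acre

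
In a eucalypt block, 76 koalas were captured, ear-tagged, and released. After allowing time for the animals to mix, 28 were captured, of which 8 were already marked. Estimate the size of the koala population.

N = 266

If marked individuals mix randomly, R/C ≈ M/N, giving N ≈ M·C/R.
N = (76 × 28) / 8 = 2128 / 8 = 266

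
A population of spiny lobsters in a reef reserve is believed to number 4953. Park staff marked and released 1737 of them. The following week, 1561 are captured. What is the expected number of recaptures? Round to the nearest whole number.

expected recaptures ≈ 547

Expected recaptures E[R] = M·C / N.
E[R] = 1737 × 1561 / 4953 = 2711457 / 4953 ≈ 547.4 → 547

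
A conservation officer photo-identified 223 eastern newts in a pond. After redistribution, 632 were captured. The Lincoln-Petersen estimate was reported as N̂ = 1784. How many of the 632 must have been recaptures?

From N = M·C/R: R = M·C / N = 223·632 / 1784 = 140936 / 1784 = 79.

R = 79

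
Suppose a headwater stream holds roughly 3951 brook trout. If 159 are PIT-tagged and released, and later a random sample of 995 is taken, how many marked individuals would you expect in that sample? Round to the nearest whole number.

Expected recaptures E[R] = M·C / N.
E[R] = 159 × 995 / 3951 = 158205 / 3951 ≈ 40.0 → 40

expected recaptures ≈ 40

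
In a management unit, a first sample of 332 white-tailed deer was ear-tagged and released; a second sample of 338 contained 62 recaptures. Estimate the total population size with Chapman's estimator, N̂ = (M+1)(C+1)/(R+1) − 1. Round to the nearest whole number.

N̂ = (332+1)(338+1)/(62+1) − 1 = 333·339/63 − 1
= 112887/63 − 1 ≈ 1791.9 − 1 ≈ 1790.9 → 1791

N ≈ 1791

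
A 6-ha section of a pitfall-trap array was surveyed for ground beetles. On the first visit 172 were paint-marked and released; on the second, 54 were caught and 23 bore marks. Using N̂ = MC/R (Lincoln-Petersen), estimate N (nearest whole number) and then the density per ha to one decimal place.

density ≈ 67.3 ground beetles per ha

N̂ = 172·54/23 = 9288/23 ≈ 403.8 → 404
Density = N̂ / area = 404 / 6 ≈ 67.33 → 67.3 per ha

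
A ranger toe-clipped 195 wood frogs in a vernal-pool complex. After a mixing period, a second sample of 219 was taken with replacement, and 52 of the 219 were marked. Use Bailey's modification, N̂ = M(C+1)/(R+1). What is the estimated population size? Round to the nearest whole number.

N̂ = 195·(219+1)/(52+1) = 195·220/53 = 42900/53 ≈ 809.4 → 809

N ≈ 809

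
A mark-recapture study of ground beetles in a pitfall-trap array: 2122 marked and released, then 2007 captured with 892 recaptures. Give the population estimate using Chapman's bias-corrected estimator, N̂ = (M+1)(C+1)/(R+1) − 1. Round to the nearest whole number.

N ≈ 4773

N̂ = (2122+1)(2007+1)/(892+1) − 1 = 2123·2008/893 − 1
= 4262984/893 − 1 ≈ 4773.8 − 1 ≈ 4772.8 → 4773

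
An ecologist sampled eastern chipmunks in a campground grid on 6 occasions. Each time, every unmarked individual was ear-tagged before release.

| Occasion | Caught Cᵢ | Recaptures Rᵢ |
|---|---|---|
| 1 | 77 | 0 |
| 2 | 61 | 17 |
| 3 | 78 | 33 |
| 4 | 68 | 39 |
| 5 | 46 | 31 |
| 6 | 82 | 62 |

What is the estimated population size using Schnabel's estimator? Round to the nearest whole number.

Marked at large before each occasion: Mᵢ = Σⱼ<ᵢ (Cⱼ − Rⱼ) → M1=0, M2=77, M3=121, M4=166, M5=195, M6=210
Σ MᵢCᵢ = 0·77 + 77·61 + 121·78 + 166·68 + 195·46 + 210·82 = 0 + 4697 + 9438 + 11288 + 8970 + 17220 = 51613
Σ Rᵢ = 0 + 17 + 33 + 39 + 31 + 62 = 182
N̂ = 51613 / 182 ≈ 283.6 → 284

N ≈ 284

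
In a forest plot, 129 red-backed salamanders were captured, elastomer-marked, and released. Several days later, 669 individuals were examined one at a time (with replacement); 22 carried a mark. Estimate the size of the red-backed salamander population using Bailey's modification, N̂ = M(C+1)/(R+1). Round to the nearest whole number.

N̂ = 129·(669+1)/(22+1) = 129·670/23 = 86430/23 ≈ 3757.8 → 3758

N ≈ 3758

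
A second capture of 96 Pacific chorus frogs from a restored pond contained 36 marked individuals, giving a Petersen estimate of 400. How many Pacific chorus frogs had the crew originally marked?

M = 150

From N = M·C/R: M = N·R / C = 400·36 / 96 = 14400 / 96 = 150.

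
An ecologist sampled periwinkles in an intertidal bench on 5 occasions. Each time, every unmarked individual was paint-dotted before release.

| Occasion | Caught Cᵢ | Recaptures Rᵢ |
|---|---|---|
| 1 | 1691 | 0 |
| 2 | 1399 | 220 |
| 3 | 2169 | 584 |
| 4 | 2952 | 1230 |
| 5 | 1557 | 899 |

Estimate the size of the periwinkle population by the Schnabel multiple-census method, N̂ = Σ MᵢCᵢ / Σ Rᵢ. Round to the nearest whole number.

Marked at large before each occasion: Mᵢ = Σⱼ<ᵢ (Cⱼ − Rⱼ) → M1=0, M2=1691, M3=2870, M4=4455, M5=6177
Σ MᵢCᵢ = 0·1691 + 1691·1399 + 2870·2169 + 4455·2952 + 6177·1557 = 0 + 2365709 + 6225030 + 13151160 + 9617589 = 31359488
Σ Rᵢ = 0 + 220 + 584 + 1230 + 899 = 2933
N̂ = 31359488 / 2933 ≈ 10691.9 → 10692

N ≈ 10,692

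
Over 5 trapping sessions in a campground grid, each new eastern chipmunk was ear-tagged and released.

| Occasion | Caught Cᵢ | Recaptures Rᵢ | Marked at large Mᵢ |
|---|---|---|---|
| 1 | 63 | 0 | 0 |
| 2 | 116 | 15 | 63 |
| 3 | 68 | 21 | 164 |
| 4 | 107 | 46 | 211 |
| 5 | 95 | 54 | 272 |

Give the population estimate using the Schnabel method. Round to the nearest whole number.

N ≈ 492

Σ MᵢCᵢ = 0·63 + 63·116 + 164·68 + 211·107 + 272·95 = 0 + 7308 + 11152 + 22577 + 25840 = 66877
Σ Rᵢ = 0 + 15 + 21 + 46 + 54 = 136
N̂ = 66877 / 136 ≈ 491.7 → 492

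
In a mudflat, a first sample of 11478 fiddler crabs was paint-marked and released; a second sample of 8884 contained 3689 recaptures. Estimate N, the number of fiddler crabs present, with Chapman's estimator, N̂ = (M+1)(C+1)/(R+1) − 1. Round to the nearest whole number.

N̂ = (11478+1)(8884+1)/(3689+1) − 1 = 11479·8885/3690 − 1
= 101990915/3690 − 1 ≈ 27639.8 − 1 ≈ 27638.8 → 27639

N ≈ 27,639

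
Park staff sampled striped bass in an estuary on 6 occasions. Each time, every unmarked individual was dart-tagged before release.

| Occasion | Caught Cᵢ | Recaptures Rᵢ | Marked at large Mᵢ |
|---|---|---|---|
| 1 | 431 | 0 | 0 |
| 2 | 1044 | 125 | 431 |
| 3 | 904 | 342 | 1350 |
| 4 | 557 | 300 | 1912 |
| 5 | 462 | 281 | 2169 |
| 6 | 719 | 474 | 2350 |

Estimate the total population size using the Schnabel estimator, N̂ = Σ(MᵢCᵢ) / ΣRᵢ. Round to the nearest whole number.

N ≈ 3566

Σ MᵢCᵢ = 0·431 + 431·1044 + 1350·904 + 1912·557 + 2169·462 + 2350·719 = 0 + 449964 + 1220400 + 1064984 + 1002078 + 1689650 = 5427076
Σ Rᵢ = 0 + 125 + 342 + 300 + 281 + 474 = 1522
N̂ = 5427076 / 1522 ≈ 3565.8 → 3566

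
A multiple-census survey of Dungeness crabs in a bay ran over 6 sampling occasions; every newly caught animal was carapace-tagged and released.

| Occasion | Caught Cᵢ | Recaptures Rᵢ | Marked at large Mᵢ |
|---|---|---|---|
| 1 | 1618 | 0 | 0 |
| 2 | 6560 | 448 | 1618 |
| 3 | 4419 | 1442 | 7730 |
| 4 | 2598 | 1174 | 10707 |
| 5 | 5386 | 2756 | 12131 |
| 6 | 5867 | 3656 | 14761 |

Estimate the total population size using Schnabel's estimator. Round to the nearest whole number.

Σ MᵢCᵢ = 0·1618 + 1618·6560 + 7730·4419 + 10707·2598 + 12131·5386 + 14761·5867 = 0 + 10614080 + 34158870 + 27816786 + 65337566 + 86602787 = 224530089
Σ Rᵢ = 0 + 448 + 1442 + 1174 + 2756 + 3656 = 9476
N̂ = 224530089 / 9476 ≈ 23694.6 → 23695

N ≈ 23,695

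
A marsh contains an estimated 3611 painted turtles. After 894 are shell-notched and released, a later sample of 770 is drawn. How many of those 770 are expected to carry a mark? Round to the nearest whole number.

expected recaptures ≈ 191

Expected recaptures E[R] = M·C / N.
E[R] = 894 × 770 / 3611 = 688380 / 3611 ≈ 190.6 → 191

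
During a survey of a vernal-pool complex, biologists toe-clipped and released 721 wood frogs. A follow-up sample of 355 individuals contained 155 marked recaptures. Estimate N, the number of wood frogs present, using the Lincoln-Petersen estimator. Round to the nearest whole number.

N ≈ 1651

N = (721 × 355) / 155 = 255955 / 155 ≈ 1651.3 → 1651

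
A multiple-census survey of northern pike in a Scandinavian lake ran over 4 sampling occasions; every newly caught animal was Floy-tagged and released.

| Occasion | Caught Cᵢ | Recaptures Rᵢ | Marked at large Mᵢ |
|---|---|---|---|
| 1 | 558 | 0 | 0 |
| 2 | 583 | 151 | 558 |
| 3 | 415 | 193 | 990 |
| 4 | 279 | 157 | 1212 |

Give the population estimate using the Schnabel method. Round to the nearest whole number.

N ≈ 2144

Σ MᵢCᵢ = 0·558 + 558·583 + 990·415 + 1212·279 = 0 + 325314 + 410850 + 338148 = 1074312
Σ Rᵢ = 0 + 151 + 193 + 157 = 501
N̂ = 1074312 / 501 ≈ 2144.3 → 2144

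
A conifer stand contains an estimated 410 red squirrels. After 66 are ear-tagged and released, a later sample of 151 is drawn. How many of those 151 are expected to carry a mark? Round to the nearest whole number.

Expected recaptures E[R] = M·C / N.
E[R] = 66 × 151 / 410 = 9966 / 410 ≈ 24.3 → 24

expected recaptures ≈ 24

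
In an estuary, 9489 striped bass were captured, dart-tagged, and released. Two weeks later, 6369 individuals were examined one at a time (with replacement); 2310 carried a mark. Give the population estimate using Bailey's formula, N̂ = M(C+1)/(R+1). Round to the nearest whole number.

N̂ = 9489·(6369+1)/(2310+1) = 9489·6370/2311 = 60444930/2311 ≈ 26155.3 → 26155

N ≈ 26,155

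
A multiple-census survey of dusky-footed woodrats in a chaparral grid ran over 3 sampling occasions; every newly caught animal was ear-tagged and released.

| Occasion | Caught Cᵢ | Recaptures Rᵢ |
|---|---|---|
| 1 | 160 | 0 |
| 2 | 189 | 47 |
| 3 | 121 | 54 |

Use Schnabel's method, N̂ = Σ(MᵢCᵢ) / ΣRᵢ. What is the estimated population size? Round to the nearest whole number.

N ≈ 661

Marked at large before each occasion: Mᵢ = Σⱼ<ᵢ (Cⱼ − Rⱼ) → M1=0, M2=160, M3=302
Σ MᵢCᵢ = 0·160 + 160·189 + 302·121 = 0 + 30240 + 36542 = 66782
Σ Rᵢ = 0 + 47 + 54 = 101
N̂ = 66782 / 101 ≈ 661.2 → 661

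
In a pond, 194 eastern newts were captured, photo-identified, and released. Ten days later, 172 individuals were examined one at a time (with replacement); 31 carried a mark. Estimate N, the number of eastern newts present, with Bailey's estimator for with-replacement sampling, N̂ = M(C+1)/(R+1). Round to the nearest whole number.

N̂ = 194·(172+1)/(31+1) = 194·173/32 = 33562/32 ≈ 1048.8 → 1049

N ≈ 1049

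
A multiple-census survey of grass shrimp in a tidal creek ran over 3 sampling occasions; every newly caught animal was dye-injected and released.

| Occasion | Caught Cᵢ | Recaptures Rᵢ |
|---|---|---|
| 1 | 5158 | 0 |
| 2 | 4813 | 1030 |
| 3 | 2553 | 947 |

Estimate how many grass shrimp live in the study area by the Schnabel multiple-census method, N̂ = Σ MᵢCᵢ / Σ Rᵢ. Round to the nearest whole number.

Marked at large before each occasion: Mᵢ = Σⱼ<ᵢ (Cⱼ − Rⱼ) → M1=0, M2=5158, M3=8941
Σ MᵢCᵢ = 0·5158 + 5158·4813 + 8941·2553 = 0 + 24825454 + 22826373 = 47651827
Σ Rᵢ = 0 + 1030 + 947 = 1977
N̂ = 47651827 / 1977 ≈ 24103.1 → 24103

N ≈ 24,103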